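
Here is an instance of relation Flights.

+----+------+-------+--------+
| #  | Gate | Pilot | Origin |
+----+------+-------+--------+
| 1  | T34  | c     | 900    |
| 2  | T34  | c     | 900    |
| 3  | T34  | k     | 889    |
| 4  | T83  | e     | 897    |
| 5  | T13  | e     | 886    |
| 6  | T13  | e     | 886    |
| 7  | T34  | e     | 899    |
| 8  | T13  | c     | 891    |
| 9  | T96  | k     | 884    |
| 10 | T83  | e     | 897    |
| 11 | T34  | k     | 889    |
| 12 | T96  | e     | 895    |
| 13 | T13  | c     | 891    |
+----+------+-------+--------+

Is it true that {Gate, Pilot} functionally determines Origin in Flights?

(Gate=T34, Pilot=c): rows 1, 2 → Origin = 900, 900 ✓
(Gate=T34, Pilot=k): rows 3, 11 → Origin = 889, 889 ✓
(Gate=T83, Pilot=e): rows 4, 10 → Origin = 897, 897 ✓
(Gate=T13, Pilot=e): rows 5, 6 → Origin = 886, 886 ✓
(Gate=T34, Pilot=e): row 7 → Origin = 899 ✓
(Gate=T13, Pilot=c): rows 8, 13 → Origin = 891, 891 ✓
(Gate=T96, Pilot=k): row 9 → Origin = 884 ✓
(Gate=T96, Pilot=e): row 12 → Origin = 895 ✓
Every {Gate, Pilot} value is associated with a single Origin value, so {Gate, Pilot} → Origin holds.

Yes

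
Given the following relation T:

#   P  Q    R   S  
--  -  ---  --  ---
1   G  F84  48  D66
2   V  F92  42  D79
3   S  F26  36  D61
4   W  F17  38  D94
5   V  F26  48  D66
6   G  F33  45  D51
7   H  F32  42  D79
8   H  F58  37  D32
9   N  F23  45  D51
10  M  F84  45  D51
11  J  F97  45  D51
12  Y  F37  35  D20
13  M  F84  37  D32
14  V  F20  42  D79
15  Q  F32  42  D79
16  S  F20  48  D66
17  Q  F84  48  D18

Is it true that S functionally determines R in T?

S=D66: rows 1, 5, 16 → R = 48, 48, 48 ✓
S=D79: rows 2, 7, 14, 15 → R = 42, 42, 42, 42 ✓
S=D61: row 3 → R = 36 ✓
S=D94: row 4 → R = 38 ✓
S=D51: rows 6, 9, 10, 11 → R = 45, 45, 45, 45 ✓
S=D32: rows 8, 13 → R = 37, 37 ✓
S=D20: row 12 → R = 35 ✓
S=D18: row 17 → R = 48 ✓
Every S value is associated with a single R value, so S → R holds.

Yes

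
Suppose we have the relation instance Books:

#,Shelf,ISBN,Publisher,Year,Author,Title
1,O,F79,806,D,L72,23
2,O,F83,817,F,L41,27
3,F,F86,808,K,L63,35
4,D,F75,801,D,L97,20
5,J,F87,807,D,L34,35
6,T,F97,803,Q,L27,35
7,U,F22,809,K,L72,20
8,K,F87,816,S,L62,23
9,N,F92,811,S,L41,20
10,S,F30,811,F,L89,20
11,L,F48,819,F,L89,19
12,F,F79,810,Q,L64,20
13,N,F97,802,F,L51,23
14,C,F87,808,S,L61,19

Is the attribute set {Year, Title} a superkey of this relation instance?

Yes

All 14 rows have distinct {Year, Title} values, so {Year, Title} → (all attributes) holds and {Year, Title} is a superkey.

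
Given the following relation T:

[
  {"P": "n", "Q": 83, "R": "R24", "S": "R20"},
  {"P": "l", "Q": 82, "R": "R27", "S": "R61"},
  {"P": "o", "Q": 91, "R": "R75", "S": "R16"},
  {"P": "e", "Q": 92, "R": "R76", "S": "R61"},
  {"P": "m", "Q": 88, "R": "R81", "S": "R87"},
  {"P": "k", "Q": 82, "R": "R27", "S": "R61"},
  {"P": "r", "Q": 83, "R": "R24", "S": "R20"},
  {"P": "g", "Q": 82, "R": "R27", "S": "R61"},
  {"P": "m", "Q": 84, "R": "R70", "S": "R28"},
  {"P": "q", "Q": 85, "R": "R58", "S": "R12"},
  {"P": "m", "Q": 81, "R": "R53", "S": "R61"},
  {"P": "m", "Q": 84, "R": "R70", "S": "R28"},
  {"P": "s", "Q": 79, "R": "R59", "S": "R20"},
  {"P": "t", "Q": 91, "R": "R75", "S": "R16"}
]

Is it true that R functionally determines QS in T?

Yes

R=R24: 2 rows → {Q,S} = (83, R20), (83, R20) ✓
R=R27: 3 rows → {Q,S} = (82, R61), (82, R61), (82, R61) ✓
R=R75: 2 rows → {Q,S} = (91, R16), (91, R16) ✓
R=R76: 1 row → {Q,S} = (92, R61) ✓
R=R81: 1 row → {Q,S} = (88, R87) ✓
R=R70: 2 rows → {Q,S} = (84, R28), (84, R28) ✓
R=R58: 1 row → {Q,S} = (85, R12) ✓
R=R53: 1 row → {Q,S} = (81, R61) ✓
R=R59: 1 row → {Q,S} = (79, R20) ✓
Every R value is associated with a single QS value, so R → QS holds.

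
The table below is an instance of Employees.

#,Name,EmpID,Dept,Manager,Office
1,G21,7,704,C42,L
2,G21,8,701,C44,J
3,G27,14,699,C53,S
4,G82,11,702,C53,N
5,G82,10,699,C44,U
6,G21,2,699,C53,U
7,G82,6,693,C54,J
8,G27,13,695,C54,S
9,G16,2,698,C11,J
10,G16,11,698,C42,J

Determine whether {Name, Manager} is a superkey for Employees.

Yes

All 10 rows have distinct {Name, Manager} values, so {Name, Manager} → (all attributes) holds and {Name, Manager} is a superkey.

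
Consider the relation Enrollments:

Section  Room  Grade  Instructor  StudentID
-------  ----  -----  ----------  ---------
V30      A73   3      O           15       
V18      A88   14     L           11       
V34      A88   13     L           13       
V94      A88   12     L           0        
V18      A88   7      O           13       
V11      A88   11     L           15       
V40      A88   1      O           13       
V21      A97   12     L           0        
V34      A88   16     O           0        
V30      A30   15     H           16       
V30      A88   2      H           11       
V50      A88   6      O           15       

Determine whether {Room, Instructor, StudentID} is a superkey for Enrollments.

No

Two distinct rows share (Room=A88, Instructor=O, StudentID=13), so {Room, Instructor, StudentID} does not determine every attribute — not a superkey.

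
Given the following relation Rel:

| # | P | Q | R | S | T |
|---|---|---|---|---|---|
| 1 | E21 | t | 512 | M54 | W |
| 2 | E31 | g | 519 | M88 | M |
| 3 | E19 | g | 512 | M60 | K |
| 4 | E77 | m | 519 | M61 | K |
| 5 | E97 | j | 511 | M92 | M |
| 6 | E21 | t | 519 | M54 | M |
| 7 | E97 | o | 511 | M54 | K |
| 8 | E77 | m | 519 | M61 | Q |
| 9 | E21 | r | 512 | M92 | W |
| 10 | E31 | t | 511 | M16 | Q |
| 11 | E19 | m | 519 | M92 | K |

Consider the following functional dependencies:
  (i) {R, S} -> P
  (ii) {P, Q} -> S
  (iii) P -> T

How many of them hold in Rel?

2

(i) {R, S} -> P: every LHS value maps to a single RHS value — holds.
(ii) {P, Q} -> S: every LHS value maps to a single RHS value — holds.
(iii) P -> T: P=E21: rows 1, 6, 9 → T takes values {W, M} — violation; P=E31: rows 2, 10 → T takes values {M, Q} — violation; P=E77: rows 4, 8 → T takes values {K, Q} — violation; P=E97: rows 5, 7 → T takes values {M, K} — violation — fails.
2 of the 3 dependencies hold.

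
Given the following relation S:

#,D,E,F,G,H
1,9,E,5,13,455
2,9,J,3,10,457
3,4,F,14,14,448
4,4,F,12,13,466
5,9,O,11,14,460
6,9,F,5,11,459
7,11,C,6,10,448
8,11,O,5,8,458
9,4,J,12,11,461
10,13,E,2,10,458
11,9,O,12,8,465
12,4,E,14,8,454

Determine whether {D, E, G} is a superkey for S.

Yes

All 12 rows have distinct {D, E, G} values, so {D, E, G} → (all attributes) holds and {D, E, G} is a superkey.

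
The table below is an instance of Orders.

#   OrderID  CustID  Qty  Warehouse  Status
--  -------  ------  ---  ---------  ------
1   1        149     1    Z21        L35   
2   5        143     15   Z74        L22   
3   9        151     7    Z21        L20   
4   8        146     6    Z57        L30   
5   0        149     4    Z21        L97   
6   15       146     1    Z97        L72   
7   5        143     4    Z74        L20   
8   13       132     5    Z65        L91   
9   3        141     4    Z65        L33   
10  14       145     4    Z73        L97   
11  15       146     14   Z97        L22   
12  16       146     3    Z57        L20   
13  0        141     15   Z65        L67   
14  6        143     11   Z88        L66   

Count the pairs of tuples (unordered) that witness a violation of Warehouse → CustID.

4

Warehouse=Z21: violating pairs (1,3), (3,5) — 2 pairs.
Warehouse=Z74: all 2 rows agree on CustID — 0 pairs.
Warehouse=Z57: all 2 rows agree on CustID — 0 pairs.
Warehouse=Z97: all 2 rows agree on CustID — 0 pairs.
Warehouse=Z65: violating pairs (8,9), (8,13) — 2 pairs.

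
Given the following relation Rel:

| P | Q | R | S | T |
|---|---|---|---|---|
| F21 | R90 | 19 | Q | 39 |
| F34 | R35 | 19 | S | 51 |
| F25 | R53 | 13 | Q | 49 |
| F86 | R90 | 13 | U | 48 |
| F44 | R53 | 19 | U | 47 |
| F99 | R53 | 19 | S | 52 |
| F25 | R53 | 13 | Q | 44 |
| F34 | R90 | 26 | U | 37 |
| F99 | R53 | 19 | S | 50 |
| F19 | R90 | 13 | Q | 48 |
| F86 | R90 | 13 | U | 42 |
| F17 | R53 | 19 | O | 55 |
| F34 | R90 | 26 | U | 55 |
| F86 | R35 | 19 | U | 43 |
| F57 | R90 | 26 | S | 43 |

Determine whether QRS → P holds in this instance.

Yes

(Q=R90, R=19, S=Q): 1 row → P = F21 ✓
(Q=R35, R=19, S=S): 1 row → P = F34 ✓
(Q=R53, R=13, S=Q): 2 rows → P = F25, F25 ✓
(Q=R90, R=13, S=U): 2 rows → P = F86, F86 ✓
(Q=R53, R=19, S=U): 1 row → P = F44 ✓
(Q=R53, R=19, S=S): 2 rows → P = F99, F99 ✓
(Q=R90, R=26, S=U): 2 rows → P = F34, F34 ✓
(Q=R90, R=13, S=Q): 1 row → P = F19 ✓
(Q=R53, R=19, S=O): 1 row → P = F17 ✓
(Q=R35, R=19, S=U): 1 row → P = F86 ✓
(Q=R90, R=26, S=S): 1 row → P = F57 ✓
Every QRS value is associated with a single P value, so QRS → P holds.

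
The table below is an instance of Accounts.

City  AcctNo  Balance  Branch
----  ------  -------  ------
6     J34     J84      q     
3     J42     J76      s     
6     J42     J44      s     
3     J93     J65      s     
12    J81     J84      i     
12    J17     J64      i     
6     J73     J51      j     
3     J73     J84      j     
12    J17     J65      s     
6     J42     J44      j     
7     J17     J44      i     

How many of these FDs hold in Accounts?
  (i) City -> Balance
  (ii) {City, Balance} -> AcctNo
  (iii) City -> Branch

1

(i) City -> Balance: City=6: 4 rows → Balance takes values {J84, J44, J51} — violation; City=3: 3 rows → Balance takes values {J76, J65, J84} — violation; City=12: 3 rows → Balance takes values {J84, J64, J65} — violation — fails.
(ii) {City, Balance} -> AcctNo: every LHS value maps to a single RHS value — holds.
(iii) City -> Branch: City=6: 4 rows → Branch takes values {q, s, j} — violation; City=3: 3 rows → Branch takes values {s, j} — violation; City=12: 3 rows → Branch takes values {i, s} — violation — fails.
1 of the 3 dependencies holds.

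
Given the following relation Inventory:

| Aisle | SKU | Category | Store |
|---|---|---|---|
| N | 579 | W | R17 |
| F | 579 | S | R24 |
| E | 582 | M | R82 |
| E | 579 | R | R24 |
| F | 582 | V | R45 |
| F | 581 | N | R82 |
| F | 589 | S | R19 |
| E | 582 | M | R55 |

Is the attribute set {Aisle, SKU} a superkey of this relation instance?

No

Two distinct rows share (Aisle=E, SKU=582), so {Aisle, SKU} does not determine every attribute — not a superkey.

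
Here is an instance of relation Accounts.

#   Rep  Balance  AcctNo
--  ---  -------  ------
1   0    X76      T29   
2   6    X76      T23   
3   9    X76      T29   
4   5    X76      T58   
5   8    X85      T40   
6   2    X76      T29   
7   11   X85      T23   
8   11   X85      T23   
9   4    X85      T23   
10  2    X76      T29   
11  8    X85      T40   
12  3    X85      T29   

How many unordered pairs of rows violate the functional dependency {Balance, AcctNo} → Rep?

(Balance=X76, AcctNo=T29): violating pairs (1,3), (1,6), (1,10), (3,6), (3,10) — 5 pairs.
(Balance=X85, AcctNo=T40): all 2 rows agree on Rep — 0 pairs.
(Balance=X85, AcctNo=T23): violating pairs (7,9), (8,9) — 2 pairs.

7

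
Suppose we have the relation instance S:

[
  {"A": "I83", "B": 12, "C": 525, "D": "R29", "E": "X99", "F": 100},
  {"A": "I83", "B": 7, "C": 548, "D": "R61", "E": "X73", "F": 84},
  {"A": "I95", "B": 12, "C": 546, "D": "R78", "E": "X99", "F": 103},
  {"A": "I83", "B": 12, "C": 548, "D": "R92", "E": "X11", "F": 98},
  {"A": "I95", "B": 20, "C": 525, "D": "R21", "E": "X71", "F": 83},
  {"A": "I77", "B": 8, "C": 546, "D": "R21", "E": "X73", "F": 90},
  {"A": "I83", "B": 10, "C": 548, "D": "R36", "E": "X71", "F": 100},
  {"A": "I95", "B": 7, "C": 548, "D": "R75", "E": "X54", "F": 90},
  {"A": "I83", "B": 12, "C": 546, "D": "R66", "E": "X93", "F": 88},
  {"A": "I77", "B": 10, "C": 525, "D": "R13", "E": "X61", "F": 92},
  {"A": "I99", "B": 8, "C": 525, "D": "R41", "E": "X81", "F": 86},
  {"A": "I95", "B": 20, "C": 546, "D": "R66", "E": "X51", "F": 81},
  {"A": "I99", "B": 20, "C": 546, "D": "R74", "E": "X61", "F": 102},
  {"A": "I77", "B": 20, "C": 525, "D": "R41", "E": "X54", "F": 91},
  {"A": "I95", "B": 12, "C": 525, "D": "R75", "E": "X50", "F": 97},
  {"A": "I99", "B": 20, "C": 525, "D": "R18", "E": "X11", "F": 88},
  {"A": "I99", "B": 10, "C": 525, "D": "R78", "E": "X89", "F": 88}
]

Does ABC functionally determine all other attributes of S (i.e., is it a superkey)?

All 17 rows have distinct ABC values, so ABC → (all attributes) holds and ABC is a superkey.

Yes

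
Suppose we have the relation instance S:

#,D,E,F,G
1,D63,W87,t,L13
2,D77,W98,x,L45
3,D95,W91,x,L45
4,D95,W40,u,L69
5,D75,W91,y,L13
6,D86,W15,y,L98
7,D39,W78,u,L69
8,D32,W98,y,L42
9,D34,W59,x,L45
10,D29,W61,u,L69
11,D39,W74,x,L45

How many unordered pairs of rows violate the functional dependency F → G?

3

F=x: all 4 rows agree on G — 0 pairs.
F=u: all 3 rows agree on G — 0 pairs.
F=y: violating pairs (5,6), (5,8), (6,8) — 3 pairs.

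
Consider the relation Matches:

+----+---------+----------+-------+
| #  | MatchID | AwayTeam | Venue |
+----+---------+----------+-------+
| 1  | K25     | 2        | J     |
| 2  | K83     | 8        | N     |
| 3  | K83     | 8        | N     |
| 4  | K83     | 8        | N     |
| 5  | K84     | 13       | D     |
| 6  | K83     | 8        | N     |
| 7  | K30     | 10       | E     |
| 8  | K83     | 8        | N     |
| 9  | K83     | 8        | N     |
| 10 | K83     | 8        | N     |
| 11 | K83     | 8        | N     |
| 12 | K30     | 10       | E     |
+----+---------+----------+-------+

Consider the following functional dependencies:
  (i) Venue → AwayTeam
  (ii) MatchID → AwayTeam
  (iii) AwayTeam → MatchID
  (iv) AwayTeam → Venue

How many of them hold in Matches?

(i) Venue → AwayTeam: every LHS value maps to a single RHS value — holds.
(ii) MatchID → AwayTeam: every LHS value maps to a single RHS value — holds.
(iii) AwayTeam → MatchID: every LHS value maps to a single RHS value — holds.
(iv) AwayTeam → Venue: every LHS value maps to a single RHS value — holds.
4 of the 4 dependencies hold.

4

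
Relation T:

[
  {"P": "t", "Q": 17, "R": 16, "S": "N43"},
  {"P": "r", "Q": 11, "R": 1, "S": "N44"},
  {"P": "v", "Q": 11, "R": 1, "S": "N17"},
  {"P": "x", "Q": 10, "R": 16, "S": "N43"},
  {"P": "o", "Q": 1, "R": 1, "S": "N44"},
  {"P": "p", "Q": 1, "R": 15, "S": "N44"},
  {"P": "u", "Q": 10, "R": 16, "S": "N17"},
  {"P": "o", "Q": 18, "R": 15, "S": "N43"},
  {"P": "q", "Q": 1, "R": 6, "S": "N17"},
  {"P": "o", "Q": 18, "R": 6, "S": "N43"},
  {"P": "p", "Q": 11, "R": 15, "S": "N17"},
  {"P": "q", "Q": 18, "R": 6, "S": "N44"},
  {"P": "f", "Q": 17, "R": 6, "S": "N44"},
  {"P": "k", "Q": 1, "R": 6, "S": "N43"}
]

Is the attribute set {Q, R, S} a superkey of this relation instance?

All 14 rows have distinct {Q, R, S} values, so {Q, R, S} → (all attributes) holds and {Q, R, S} is a superkey.

Yes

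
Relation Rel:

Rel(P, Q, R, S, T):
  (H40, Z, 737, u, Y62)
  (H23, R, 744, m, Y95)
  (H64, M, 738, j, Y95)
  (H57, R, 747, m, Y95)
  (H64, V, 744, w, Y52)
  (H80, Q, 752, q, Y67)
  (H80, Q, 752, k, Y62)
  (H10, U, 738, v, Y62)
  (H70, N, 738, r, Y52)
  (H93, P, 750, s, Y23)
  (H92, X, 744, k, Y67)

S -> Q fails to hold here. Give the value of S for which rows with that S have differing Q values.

S=u: 1 row → Q = Z ✓
S=m: 2 rows → Q = R, R ✓
S=j: 1 row → Q = M ✓
S=w: 1 row → Q = V ✓
S=q: 1 row → Q = Q ✓
S=k: 2 rows → Q takes values {Q, X} — violation
S=v: 1 row → Q = U ✓
S=r: 1 row → Q = N ✓
S=s: 1 row → Q = P ✓
The only S value with inconsistent Q is S=k.

k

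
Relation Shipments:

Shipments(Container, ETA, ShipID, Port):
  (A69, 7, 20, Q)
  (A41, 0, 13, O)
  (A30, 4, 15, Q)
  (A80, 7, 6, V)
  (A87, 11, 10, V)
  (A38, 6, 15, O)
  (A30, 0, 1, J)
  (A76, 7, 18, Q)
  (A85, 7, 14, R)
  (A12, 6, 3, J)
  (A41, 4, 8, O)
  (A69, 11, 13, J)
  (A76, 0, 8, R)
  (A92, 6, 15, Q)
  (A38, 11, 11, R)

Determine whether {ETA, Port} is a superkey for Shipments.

Two distinct rows share (ETA=7, Port=Q), so {ETA, Port} does not determine every attribute — not a superkey.

No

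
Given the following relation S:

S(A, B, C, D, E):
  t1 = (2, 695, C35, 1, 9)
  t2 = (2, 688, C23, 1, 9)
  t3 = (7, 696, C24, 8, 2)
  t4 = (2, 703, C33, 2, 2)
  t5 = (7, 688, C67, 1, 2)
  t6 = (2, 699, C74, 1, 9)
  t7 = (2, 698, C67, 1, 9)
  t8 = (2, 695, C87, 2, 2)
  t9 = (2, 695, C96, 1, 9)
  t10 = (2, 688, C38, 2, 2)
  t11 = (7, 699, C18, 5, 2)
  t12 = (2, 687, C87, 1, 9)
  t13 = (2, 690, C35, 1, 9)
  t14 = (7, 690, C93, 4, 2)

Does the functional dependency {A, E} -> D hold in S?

No

(A=2, E=9): rows 1, 2, 6, 7, 9, 12, 13 → D = 1, 1, 1, 1, 1, 1, 1 ✓
(A=7, E=2): rows 3, 5, 11, 14 → D takes values {8, 1, 5, 4} — violation
(A=2, E=2): rows 4, 8, 10 → D = 2, 2, 2 ✓
Two rows agree on {A, E} but differ on D, so {A, E} -> D does not hold.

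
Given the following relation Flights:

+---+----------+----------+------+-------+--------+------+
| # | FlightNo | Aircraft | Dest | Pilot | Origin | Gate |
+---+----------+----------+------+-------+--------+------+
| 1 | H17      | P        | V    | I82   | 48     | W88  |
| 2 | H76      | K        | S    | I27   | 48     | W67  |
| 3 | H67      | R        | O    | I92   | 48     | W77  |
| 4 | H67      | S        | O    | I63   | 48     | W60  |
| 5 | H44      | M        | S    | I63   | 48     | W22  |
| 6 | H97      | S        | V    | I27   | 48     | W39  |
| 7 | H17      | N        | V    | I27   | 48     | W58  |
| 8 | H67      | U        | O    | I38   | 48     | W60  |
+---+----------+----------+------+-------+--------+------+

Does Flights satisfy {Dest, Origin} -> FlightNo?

(Dest=V, Origin=48): rows 1, 6, 7 → FlightNo takes values {H17, H97} — violation
(Dest=S, Origin=48): rows 2, 5 → FlightNo takes values {H76, H44} — violation
(Dest=O, Origin=48): rows 3, 4, 8 → FlightNo = H67, H67, H67 ✓
Two rows agree on {Dest, Origin} but differ on FlightNo, so {Dest, Origin} -> FlightNo does not hold.

No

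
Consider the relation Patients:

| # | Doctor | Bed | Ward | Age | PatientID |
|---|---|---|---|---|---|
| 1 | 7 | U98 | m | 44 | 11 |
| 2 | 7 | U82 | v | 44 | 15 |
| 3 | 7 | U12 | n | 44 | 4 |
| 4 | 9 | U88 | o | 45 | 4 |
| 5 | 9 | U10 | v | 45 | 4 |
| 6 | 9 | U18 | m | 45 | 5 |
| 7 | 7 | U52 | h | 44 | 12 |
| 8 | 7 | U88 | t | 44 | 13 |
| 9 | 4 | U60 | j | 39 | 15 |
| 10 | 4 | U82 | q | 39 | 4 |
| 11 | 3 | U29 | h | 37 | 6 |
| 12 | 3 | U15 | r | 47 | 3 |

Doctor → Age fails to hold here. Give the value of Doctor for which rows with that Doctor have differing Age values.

3

Doctor=7: rows 1, 2, 3, 7, 8 → Age = 44, 44, 44, 44, 44 ✓
Doctor=9: rows 4, 5, 6 → Age = 45, 45, 45 ✓
Doctor=4: rows 9, 10 → Age = 39, 39 ✓
Doctor=3: rows 11, 12 → Age takes values {37, 47} — violation
The only Doctor value with inconsistent Age is Doctor=3.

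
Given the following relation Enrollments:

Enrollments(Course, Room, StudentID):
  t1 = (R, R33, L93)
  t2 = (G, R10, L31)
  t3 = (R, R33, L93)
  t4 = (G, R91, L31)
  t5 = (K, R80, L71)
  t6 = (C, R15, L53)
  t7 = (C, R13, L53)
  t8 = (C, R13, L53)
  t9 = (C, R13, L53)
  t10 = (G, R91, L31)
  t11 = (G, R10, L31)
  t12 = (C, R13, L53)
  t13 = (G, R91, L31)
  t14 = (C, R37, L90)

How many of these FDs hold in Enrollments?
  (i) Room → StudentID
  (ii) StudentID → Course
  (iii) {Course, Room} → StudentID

3

(i) Room → StudentID: every LHS value maps to a single RHS value — holds.
(ii) StudentID → Course: every LHS value maps to a single RHS value — holds.
(iii) {Course, Room} → StudentID: every LHS value maps to a single RHS value — holds.
3 of the 3 dependencies hold.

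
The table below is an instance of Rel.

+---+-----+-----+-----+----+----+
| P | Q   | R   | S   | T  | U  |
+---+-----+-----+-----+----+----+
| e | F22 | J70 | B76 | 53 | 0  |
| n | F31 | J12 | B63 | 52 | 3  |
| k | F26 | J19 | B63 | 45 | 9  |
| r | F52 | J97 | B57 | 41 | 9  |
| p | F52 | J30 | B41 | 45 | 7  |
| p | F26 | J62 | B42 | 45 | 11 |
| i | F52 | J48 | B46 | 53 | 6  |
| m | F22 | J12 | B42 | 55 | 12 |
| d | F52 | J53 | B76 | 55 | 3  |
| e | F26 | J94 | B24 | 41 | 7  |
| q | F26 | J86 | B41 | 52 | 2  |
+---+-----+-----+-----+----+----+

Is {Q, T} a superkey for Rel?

No

Two distinct rows share (Q=F26, T=45), so {Q, T} does not determine every attribute — not a superkey.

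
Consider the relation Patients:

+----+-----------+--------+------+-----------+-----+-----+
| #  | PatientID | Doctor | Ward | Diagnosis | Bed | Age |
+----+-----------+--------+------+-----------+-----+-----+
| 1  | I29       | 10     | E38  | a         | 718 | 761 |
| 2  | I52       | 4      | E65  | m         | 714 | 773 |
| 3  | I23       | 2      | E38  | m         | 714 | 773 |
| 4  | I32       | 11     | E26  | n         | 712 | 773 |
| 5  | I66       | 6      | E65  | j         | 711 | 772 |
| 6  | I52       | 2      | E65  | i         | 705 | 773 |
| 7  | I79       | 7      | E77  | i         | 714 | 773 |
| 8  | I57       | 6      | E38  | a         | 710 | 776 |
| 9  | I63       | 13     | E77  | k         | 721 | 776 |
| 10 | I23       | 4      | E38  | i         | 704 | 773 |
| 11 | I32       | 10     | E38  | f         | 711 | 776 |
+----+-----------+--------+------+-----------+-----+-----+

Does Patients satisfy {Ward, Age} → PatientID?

(Ward=E38, Age=761): row 1 → PatientID = I29 ✓
(Ward=E65, Age=773): rows 2, 6 → PatientID = I52, I52 ✓
(Ward=E38, Age=773): rows 3, 10 → PatientID = I23, I23 ✓
(Ward=E26, Age=773): row 4 → PatientID = I32 ✓
(Ward=E65, Age=772): row 5 → PatientID = I66 ✓
(Ward=E77, Age=773): row 7 → PatientID = I79 ✓
(Ward=E38, Age=776): rows 8, 11 → PatientID takes values {I57, I32} — violation
(Ward=E77, Age=776): row 9 → PatientID = I63 ✓
Two rows agree on {Ward, Age} but differ on PatientID, so {Ward, Age} → PatientID does not hold.

No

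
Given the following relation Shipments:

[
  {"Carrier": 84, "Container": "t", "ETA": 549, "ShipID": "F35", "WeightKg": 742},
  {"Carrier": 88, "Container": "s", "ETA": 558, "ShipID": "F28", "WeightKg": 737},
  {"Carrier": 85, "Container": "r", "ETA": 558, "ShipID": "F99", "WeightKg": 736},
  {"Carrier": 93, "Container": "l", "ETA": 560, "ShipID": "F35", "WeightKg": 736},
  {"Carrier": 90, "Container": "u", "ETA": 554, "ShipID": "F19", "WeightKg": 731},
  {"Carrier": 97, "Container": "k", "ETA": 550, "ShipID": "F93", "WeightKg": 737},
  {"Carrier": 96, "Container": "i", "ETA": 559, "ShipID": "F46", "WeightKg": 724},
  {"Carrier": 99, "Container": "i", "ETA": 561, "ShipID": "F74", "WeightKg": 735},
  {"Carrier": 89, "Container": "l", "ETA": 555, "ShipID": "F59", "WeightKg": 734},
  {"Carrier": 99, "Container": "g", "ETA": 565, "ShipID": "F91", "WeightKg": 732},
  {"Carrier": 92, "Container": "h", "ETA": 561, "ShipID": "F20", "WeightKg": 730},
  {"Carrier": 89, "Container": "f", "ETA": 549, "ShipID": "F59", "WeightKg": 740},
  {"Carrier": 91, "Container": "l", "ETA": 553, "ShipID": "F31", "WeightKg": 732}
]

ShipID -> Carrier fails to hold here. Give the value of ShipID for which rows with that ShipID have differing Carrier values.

ShipID=F35: 2 rows → Carrier takes values {84, 93} — violation
ShipID=F28: 1 row → Carrier = 88 ✓
ShipID=F99: 1 row → Carrier = 85 ✓
ShipID=F19: 1 row → Carrier = 90 ✓
ShipID=F93: 1 row → Carrier = 97 ✓
ShipID=F46: 1 row → Carrier = 96 ✓
ShipID=F74: 1 row → Carrier = 99 ✓
ShipID=F59: 2 rows → Carrier = 89, 89 ✓
ShipID=F91: 1 row → Carrier = 99 ✓
ShipID=F20: 1 row → Carrier = 92 ✓
ShipID=F31: 1 row → Carrier = 91 ✓
The only ShipID value with inconsistent Carrier is ShipID=F35.

F35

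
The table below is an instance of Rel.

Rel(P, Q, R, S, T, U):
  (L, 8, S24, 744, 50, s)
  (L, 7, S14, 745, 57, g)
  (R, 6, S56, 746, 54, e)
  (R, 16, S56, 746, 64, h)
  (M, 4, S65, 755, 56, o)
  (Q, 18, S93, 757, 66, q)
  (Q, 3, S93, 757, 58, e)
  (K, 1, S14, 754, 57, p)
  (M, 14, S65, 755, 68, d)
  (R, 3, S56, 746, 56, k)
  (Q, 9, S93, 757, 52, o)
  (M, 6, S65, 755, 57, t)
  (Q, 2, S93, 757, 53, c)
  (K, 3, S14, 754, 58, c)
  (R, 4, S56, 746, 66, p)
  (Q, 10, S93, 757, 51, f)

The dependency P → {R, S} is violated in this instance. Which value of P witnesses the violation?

P=L: 2 rows → {R,S} takes values {(S24, 744), (S14, 745)} — violation
P=R: 4 rows → {R,S} = (S56, 746), (S56, 746), (S56, 746), (S56, 746) ✓
P=M: 3 rows → {R,S} = (S65, 755), (S65, 755), (S65, 755) ✓
P=Q: 5 rows → {R,S} = (S93, 757), (S93, 757), (S93, 757), (S93, 757), (S93, 757) ✓
P=K: 2 rows → {R,S} = (S14, 754), (S14, 754) ✓
The only P value with inconsistent RHS is P=L.

L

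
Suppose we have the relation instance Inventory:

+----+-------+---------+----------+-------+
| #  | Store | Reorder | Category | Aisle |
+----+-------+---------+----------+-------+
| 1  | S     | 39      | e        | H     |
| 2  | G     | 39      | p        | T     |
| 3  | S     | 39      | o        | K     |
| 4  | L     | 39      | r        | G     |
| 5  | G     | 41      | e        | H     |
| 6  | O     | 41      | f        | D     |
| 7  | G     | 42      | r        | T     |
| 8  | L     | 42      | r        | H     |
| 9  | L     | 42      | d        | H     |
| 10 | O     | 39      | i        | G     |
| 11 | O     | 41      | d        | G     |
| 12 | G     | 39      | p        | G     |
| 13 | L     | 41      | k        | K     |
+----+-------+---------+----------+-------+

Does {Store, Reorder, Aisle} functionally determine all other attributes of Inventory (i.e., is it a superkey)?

No

Rows 8 and 9 have the same {Store, Reorder, Aisle} value (Store=L, Reorder=42, Aisle=H) but are distinct tuples, so {Store, Reorder, Aisle} does not determine every attribute — not a superkey.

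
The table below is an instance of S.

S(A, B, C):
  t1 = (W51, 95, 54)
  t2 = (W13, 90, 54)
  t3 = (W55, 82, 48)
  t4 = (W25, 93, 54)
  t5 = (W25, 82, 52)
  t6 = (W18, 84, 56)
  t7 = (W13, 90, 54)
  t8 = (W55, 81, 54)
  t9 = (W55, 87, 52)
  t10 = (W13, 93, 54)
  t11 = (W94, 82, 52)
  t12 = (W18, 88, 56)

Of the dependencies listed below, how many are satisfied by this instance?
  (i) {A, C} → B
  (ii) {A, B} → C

(i) {A, C} → B: (A=W13, C=54): rows 2, 7, 10 → B takes values {90, 93} — violation; (A=W18, C=56): rows 6, 12 → B takes values {84, 88} — violation — fails.
(ii) {A, B} → C: every LHS value maps to a single RHS value — holds.
1 of the 2 dependencies holds.

1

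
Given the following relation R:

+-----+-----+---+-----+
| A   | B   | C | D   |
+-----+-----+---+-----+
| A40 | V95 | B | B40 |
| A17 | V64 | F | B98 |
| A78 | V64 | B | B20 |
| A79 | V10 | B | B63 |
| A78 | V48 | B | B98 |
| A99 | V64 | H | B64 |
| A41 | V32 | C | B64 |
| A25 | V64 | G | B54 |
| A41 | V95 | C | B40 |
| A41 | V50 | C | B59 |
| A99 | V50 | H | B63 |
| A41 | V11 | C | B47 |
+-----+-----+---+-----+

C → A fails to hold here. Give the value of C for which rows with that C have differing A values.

C=B: 4 rows → A takes values {A40, A78, A79} — violation
C=F: 1 row → A = A17 ✓
C=H: 2 rows → A = A99, A99 ✓
C=C: 4 rows → A = A41, A41, A41, A41 ✓
C=G: 1 row → A = A25 ✓
The only C value with inconsistent A is C=B.

B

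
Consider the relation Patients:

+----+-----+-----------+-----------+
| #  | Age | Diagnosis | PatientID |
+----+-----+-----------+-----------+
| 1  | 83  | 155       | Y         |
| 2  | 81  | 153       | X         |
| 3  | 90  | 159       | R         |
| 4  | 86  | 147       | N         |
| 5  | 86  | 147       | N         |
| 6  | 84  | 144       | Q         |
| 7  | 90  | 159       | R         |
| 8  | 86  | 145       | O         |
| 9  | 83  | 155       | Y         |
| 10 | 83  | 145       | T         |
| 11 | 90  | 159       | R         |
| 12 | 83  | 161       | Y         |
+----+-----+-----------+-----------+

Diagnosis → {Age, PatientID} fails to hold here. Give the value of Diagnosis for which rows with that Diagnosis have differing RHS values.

145

Diagnosis=155: rows 1, 9 → {Age,PatientID} = (83, Y), (83, Y) ✓
Diagnosis=153: row 2 → {Age,PatientID} = (81, X) ✓
Diagnosis=159: rows 3, 7, 11 → {Age,PatientID} = (90, R), (90, R), (90, R) ✓
Diagnosis=147: rows 4, 5 → {Age,PatientID} = (86, N), (86, N) ✓
Diagnosis=144: row 6 → {Age,PatientID} = (84, Q) ✓
Diagnosis=145: rows 8, 10 → {Age,PatientID} takes values {(86, O), (83, T)} — violation
Diagnosis=161: row 12 → {Age,PatientID} = (83, Y) ✓
The only Diagnosis value with inconsistent RHS is Diagnosis=145.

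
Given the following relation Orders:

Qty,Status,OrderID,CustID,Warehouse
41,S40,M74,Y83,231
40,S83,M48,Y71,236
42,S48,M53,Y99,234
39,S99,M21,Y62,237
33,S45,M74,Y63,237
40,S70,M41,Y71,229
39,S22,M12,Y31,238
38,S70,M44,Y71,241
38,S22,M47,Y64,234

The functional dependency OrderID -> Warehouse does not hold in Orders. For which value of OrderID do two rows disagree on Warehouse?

M74

OrderID=M74: 2 rows → Warehouse takes values {231, 237} — violation
OrderID=M48: 1 row → Warehouse = 236 ✓
OrderID=M53: 1 row → Warehouse = 234 ✓
OrderID=M21: 1 row → Warehouse = 237 ✓
OrderID=M41: 1 row → Warehouse = 229 ✓
OrderID=M12: 1 row → Warehouse = 238 ✓
OrderID=M44: 1 row → Warehouse = 241 ✓
OrderID=M47: 1 row → Warehouse = 234 ✓
The only OrderID value with inconsistent Warehouse is OrderID=M74.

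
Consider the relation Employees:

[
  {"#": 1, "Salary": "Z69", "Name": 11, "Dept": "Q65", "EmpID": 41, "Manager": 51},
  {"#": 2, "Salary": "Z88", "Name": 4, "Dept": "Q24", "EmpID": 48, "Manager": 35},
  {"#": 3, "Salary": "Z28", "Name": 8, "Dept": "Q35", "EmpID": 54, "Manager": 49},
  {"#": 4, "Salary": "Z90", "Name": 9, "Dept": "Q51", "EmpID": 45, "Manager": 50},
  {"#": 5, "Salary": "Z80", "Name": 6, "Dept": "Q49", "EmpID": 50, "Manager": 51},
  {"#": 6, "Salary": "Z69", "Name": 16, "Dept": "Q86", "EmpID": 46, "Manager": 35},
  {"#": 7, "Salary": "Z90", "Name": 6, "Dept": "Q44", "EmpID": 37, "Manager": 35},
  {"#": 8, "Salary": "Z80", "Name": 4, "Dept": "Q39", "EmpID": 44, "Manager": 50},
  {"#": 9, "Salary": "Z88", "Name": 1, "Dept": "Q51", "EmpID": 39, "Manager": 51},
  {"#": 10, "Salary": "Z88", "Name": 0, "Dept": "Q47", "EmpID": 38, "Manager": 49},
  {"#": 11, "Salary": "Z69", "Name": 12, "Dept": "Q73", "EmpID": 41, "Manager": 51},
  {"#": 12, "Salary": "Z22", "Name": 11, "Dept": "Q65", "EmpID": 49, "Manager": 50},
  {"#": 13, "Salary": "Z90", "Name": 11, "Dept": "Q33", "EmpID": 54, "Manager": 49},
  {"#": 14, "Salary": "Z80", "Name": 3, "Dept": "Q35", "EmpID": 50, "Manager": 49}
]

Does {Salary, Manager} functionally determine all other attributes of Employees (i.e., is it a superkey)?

No

Rows 1 and 11 have the same {Salary, Manager} value (Salary=Z69, Manager=51) but are distinct tuples, so {Salary, Manager} does not determine every attribute — not a superkey.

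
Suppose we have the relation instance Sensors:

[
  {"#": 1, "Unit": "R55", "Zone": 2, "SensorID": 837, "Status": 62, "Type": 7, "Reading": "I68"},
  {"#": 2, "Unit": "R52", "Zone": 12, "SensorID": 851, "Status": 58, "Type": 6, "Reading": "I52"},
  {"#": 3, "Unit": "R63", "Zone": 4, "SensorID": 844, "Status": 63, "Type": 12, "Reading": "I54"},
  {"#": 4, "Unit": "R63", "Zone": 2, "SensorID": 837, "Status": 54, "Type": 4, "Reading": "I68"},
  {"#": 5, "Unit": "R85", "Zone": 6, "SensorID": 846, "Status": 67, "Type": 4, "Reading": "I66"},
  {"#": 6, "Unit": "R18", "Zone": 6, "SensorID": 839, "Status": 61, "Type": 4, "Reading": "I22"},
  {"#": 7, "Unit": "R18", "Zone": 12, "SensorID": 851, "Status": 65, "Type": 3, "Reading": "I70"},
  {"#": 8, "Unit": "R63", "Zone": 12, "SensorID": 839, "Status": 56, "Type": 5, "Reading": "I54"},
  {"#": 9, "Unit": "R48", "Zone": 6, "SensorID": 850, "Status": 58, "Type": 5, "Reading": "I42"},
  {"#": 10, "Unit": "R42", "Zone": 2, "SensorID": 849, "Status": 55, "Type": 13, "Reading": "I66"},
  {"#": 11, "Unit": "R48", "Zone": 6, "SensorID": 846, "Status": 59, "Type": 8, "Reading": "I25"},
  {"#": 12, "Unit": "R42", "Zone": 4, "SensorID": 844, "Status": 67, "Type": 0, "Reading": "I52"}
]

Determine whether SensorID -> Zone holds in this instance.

No

SensorID=837: rows 1, 4 → Zone = 2, 2 ✓
SensorID=851: rows 2, 7 → Zone = 12, 12 ✓
SensorID=844: rows 3, 12 → Zone = 4, 4 ✓
SensorID=846: rows 5, 11 → Zone = 6, 6 ✓
SensorID=839: rows 6, 8 → Zone takes values {6, 12} — violation
SensorID=850: row 9 → Zone = 6 ✓
SensorID=849: row 10 → Zone = 2 ✓
Two rows agree on SensorID but differ on Zone, so SensorID -> Zone does not hold.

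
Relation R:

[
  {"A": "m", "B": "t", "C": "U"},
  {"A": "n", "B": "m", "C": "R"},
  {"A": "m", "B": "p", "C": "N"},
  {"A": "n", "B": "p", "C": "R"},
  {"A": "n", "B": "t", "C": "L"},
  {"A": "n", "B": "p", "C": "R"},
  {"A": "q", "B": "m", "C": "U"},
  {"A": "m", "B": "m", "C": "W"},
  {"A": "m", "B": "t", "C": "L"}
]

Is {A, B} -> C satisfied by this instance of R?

(A=m, B=t): 2 rows → C takes values {U, L} — violation
(A=n, B=m): 1 row → C = R ✓
(A=m, B=p): 1 row → C = N ✓
(A=n, B=p): 2 rows → C = R, R ✓
(A=n, B=t): 1 row → C = L ✓
(A=q, B=m): 1 row → C = U ✓
(A=m, B=m): 1 row → C = W ✓
Two rows agree on {A, B} but differ on C, so {A, B} -> C does not hold.

No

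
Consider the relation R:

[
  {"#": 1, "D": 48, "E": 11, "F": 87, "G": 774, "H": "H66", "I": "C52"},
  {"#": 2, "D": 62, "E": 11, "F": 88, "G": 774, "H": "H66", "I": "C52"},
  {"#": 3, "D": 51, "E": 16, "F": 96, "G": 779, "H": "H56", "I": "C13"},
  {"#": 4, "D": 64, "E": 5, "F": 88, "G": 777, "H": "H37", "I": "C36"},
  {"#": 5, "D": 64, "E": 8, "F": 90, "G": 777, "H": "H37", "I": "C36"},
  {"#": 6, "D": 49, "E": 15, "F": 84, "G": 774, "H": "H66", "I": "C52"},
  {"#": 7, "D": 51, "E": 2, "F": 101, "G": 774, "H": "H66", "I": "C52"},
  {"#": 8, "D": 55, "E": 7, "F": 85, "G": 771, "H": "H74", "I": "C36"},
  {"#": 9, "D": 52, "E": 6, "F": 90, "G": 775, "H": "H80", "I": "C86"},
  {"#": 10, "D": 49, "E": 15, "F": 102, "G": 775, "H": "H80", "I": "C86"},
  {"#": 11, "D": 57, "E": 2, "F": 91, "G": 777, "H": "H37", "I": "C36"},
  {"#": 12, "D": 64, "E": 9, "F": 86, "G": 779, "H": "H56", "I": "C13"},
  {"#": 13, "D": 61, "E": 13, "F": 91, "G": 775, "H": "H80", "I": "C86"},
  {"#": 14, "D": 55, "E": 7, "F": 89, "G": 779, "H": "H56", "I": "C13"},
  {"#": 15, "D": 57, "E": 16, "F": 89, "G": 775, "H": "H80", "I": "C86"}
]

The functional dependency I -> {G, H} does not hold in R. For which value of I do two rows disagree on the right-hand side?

C36

I=C52: rows 1, 2, 6, 7 → {G,H} = (774, H66), (774, H66), (774, H66), (774, H66) ✓
I=C13: rows 3, 12, 14 → {G,H} = (779, H56), (779, H56), (779, H56) ✓
I=C36: rows 4, 5, 8, 11 → {G,H} takes values {(777, H37), (771, H74)} — violation
I=C86: rows 9, 10, 13, 15 → {G,H} = (775, H80), (775, H80), (775, H80), (775, H80) ✓
The only I value with inconsistent RHS is I=C36.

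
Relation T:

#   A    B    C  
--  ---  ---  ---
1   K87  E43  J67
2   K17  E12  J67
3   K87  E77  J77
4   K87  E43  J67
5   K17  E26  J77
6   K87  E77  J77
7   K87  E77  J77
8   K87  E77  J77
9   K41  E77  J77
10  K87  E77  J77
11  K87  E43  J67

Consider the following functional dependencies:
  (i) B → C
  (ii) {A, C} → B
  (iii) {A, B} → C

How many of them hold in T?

(i) B → C: every LHS value maps to a single RHS value — holds.
(ii) {A, C} → B: every LHS value maps to a single RHS value — holds.
(iii) {A, B} → C: every LHS value maps to a single RHS value — holds.
3 of the 3 dependencies hold.

3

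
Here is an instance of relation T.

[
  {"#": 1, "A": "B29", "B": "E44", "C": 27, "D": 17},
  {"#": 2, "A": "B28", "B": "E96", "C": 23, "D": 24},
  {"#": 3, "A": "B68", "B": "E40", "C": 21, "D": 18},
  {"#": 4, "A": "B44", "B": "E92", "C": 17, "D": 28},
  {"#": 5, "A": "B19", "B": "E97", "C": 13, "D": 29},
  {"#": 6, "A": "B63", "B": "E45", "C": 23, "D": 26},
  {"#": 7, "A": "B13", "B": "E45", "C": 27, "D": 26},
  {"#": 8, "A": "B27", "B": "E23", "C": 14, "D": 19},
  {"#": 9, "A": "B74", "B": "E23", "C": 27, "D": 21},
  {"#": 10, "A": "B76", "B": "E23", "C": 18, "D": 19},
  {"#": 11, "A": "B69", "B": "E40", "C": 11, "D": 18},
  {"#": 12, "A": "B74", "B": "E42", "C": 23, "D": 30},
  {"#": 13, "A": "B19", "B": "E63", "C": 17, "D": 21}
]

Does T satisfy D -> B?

No

D=17: row 1 → B = E44 ✓
D=24: row 2 → B = E96 ✓
D=18: rows 3, 11 → B = E40, E40 ✓
D=28: row 4 → B = E92 ✓
D=29: row 5 → B = E97 ✓
D=26: rows 6, 7 → B = E45, E45 ✓
D=19: rows 8, 10 → B = E23, E23 ✓
D=21: rows 9, 13 → B takes values {E23, E63} — violation
D=30: row 12 → B = E42 ✓
Two rows agree on D but differ on B, so D -> B does not hold.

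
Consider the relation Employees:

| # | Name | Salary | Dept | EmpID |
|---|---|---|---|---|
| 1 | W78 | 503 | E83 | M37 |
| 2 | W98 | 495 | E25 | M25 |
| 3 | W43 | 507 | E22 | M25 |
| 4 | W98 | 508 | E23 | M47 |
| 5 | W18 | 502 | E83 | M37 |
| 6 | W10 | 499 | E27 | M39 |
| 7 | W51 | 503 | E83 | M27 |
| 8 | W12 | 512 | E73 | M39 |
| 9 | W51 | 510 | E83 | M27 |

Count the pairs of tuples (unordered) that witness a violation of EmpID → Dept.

2

EmpID=M37: all 2 rows agree on Dept — 0 pairs.
EmpID=M25: violating pairs (2,3) — 1 pair.
EmpID=M39: violating pairs (6,8) — 1 pair.
EmpID=M27: all 2 rows agree on Dept — 0 pairs.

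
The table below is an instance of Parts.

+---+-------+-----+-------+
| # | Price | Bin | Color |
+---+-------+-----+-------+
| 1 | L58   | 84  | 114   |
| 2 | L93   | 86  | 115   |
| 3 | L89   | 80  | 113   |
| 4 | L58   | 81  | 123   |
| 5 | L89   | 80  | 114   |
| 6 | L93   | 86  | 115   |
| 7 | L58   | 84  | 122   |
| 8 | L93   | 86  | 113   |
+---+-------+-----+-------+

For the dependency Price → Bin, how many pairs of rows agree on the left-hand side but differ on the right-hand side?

2

Price=L58: violating pairs (1,4), (4,7) — 2 pairs.
Price=L93: all 3 rows agree on Bin — 0 pairs.
Price=L89: all 2 rows agree on Bin — 0 pairs.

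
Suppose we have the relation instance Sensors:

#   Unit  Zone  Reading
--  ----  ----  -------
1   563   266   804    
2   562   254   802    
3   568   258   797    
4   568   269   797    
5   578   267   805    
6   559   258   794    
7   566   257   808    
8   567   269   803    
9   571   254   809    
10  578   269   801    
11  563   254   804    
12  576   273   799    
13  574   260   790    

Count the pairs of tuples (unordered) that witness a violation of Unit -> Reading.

Unit=563: all 2 rows agree on Reading — 0 pairs.
Unit=568: all 2 rows agree on Reading — 0 pairs.
Unit=578: violating pairs (5,10) — 1 pair.

1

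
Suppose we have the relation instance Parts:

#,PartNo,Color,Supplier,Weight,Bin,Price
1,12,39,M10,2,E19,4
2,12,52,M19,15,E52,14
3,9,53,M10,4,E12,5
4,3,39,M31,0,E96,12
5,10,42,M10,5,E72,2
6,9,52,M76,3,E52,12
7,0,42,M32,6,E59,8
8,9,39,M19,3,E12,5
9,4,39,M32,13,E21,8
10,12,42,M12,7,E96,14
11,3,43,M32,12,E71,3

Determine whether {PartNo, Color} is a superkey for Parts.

All 11 rows have distinct {PartNo, Color} values, so {PartNo, Color} → (all attributes) holds and {PartNo, Color} is a superkey.

Yes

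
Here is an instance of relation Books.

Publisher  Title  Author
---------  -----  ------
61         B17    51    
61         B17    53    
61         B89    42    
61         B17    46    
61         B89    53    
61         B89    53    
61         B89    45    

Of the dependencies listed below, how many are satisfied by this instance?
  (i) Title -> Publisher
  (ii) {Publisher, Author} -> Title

1

(i) Title -> Publisher: every LHS value maps to a single RHS value — holds.
(ii) {Publisher, Author} -> Title: (Publisher=61, Author=53): 3 rows → Title takes values {B17, B89} — violation — fails.
1 of the 2 dependencies holds.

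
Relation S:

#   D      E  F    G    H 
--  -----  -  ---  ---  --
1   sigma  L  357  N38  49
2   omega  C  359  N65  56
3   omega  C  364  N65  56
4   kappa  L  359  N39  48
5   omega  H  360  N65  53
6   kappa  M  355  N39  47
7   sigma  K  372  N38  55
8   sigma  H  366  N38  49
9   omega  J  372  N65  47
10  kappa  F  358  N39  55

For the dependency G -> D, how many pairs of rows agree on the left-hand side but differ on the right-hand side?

G=N38: all 3 rows agree on D — 0 pairs.
G=N65: all 4 rows agree on D — 0 pairs.
G=N39: all 3 rows agree on D — 0 pairs.

0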